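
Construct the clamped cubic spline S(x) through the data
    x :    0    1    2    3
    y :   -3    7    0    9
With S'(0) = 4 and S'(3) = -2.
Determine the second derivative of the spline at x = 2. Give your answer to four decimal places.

50.8000

Put σ_i = S'' at the i-th knot. Here h = (1, 1, 1) and Δ = (10, -7, 9), so the interior equations h_(i-1)·σ_(i-1) + 2(h_(i-1)+h_i)·σ_i + h_i·σ_(i+1) = 6(Δ_i − Δ_(i-1)) read
  1·σ_0 + 4·σ_1 + 1·σ_2 = 6(Δ_1 - Δ_0) = -102
  1·σ_1 + 4·σ_2 + 1·σ_3 = 6(Δ_2 - Δ_1) = 96
Clamped end conditions give two more equations: 2h_0·σ_0 + h_0·σ_1 = 6(Δ_0 - S'(0)) = 36 and h_2·σ_2 + 2h_2·σ_3 = 6(S'(3) - Δ_2) = -66.
Hence σ_0 = 212/5, σ_1 = -244/5, σ_2 = 254/5, σ_3 = -292/5.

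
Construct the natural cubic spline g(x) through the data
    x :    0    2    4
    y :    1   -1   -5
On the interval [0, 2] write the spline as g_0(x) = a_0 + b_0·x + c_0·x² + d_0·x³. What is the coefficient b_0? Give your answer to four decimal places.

Put σ_i = g'' at the i-th knot. Here h = (2, 2) and Δ = (-1, -2), so the interior equations h_(i-1)·σ_(i-1) + 2(h_(i-1)+h_i)·σ_i + h_i·σ_(i+1) = 6(Δ_i − Δ_(i-1)) read
  2·σ_0 + 8·σ_1 + 2·σ_2 = 6(Δ_1 - Δ_0) = -6
Natural end conditions: σ_0 = σ_2 = 0.
Hence σ_0 = 0, σ_1 = -3/4, σ_2 = 0.
On [0, 2], with g_0(x) = a_0 + b_0·x + c_0·x² + d_0·x³: c_0 = σ_0/2 = 0, d_0 = (σ_1 - σ_0)/(6h_0) = -1/16, b_0 = Δ_0 - h_0(2σ_0 + σ_1)/6 = -3/4.

-0.7500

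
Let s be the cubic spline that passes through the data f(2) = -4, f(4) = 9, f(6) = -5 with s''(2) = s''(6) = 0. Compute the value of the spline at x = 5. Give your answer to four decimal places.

4.5313

Let m_i = s''(x_i). Step sizes h_i = 2, 2; slopes of the chords Δ_i = (y_(i+1) - y_i)/h_i = 13/2, -7.
  2·m_0 + 8·m_1 + 2·m_2 = 6(Δ_1 - Δ_0) = -81
Natural end conditions: m_0 = m_2 = 0.
Solving the tridiagonal system: m_0 = 0, m_1 = -81/8, m_2 = 0.
On [4, 6], s(x) = 9 - 1/4·(x - 4) - 81/16·(x - 4)² + 27/32·(x - 4)³.
With (x - 4) = 1: s(5) = 145/32.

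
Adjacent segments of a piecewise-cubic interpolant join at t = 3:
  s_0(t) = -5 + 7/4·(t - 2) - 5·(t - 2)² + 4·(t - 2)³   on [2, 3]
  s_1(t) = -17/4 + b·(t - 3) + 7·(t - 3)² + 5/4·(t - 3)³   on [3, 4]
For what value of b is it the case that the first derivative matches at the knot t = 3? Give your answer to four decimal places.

3.7500

s_0'(t) = 7/4 - 10·(t - 2) + 12·(t - 2)², so s_0'(3) = 15/4. On the right, s_1'(3) = b, so b = 15/4.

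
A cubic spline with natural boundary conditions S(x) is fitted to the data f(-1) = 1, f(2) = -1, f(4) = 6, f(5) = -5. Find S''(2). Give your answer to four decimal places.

Let M_i = S''(x_i). Step sizes h_i = 3, 2, 1; slopes of the chords Δ_i = (y_(i+1) - y_i)/h_i = -2/3, 7/2, -11.
  3·M_0 + 10·M_1 + 2·M_2 = 6(Δ_1 - Δ_0) = 25
  2·M_1 + 6·M_2 + 1·M_3 = 6(Δ_2 - Δ_1) = -87
Natural end conditions: M_0 = M_3 = 0.
Solving: M_0 = 0, M_1 = 81/14, M_2 = -115/7, M_3 = 0.

5.7857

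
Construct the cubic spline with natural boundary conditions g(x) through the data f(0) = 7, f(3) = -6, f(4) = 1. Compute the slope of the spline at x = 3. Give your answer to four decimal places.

Put M_i = g'' at the i-th knot. Here h = (3, 1) and Δ = (-13/3, 7), so the interior equations h_(i-1)·M_(i-1) + 2(h_(i-1)+h_i)·M_i + h_i·M_(i+1) = 6(Δ_i − Δ_(i-1)) read
  3·M_0 + 8·M_1 + 1·M_2 = 6(Δ_1 - Δ_0) = 68
Natural end conditions: M_0 = M_2 = 0.
Solving the tridiagonal system: M_0 = 0, M_1 = 17/2, M_2 = 0.
On [3, 4], g'(x) = b_1 + 2c_1·(x - 3) + 3d_1·(x - 3)² with b_1 = Δ_1 - h_1(2M_1 + M_2)/6 = 25/6, c_1 = M_1/2 = 17/4, d_1 = (M_2 - M_1)/(6h_1) = -17/12. So g'(3) = 25/6.

4.1667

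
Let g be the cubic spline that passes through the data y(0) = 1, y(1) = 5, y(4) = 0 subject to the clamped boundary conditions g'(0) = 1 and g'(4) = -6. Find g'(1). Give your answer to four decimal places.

Put M_i = g'' at the i-th knot. Here h = (1, 3) and Δ = (4, -5/3), so the interior equations h_(i-1)·M_(i-1) + 2(h_(i-1)+h_i)·M_i + h_i·M_(i+1) = 6(Δ_i − Δ_(i-1)) read
  1·M_0 + 8·M_1 + 3·M_2 = 6(Δ_1 - Δ_0) = -34
Clamped end conditions give two more equations: 2h_0·M_0 + h_0·M_1 = 6(Δ_0 - g'(0)) = 18 and h_1·M_1 + 2h_1·M_2 = 6(g'(4) - Δ_1) = -26.
Solving: M_0 = 23/2, M_1 = -5, M_2 = -11/6.
On [1, 4], g'(t) = b_1 + 2c_1·(t - 1) + 3d_1·(t - 1)² with b_1 = Δ_1 - h_1(2M_1 + M_2)/6 = 17/4, c_1 = M_1/2 = -5/2, d_1 = (M_2 - M_1)/(6h_1) = 19/108. So g'(1) = 17/4.

4.2500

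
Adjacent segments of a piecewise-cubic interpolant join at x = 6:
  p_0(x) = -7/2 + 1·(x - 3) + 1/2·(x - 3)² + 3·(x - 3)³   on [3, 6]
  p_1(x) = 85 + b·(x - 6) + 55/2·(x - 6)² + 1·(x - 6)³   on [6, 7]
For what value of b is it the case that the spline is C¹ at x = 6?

p_0'(x) = 1 + 1·(x - 3) + 9·(x - 3)², so p_0'(6) = 85. On the right, p_1'(6) = b, so b = 85.

85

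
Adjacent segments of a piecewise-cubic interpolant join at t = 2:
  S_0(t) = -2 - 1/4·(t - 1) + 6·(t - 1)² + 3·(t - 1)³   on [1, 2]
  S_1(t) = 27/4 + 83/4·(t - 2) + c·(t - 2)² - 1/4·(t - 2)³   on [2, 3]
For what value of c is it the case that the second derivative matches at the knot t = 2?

15

S_0''(t) = 12 + 18·(t - 1), so S_0''(2) = 30. On the right, S_1''(2) = 2c, so c = 15.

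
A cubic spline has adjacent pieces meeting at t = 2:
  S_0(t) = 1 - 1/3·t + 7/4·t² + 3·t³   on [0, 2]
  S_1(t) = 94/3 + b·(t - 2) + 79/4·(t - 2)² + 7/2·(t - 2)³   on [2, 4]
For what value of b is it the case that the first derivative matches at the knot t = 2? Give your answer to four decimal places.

S_0'(t) = -1/3 + 7/2·t + 9·t², so S_0'(2) = 128/3. On the right, S_1'(2) = b, so b = 128/3.

42.6667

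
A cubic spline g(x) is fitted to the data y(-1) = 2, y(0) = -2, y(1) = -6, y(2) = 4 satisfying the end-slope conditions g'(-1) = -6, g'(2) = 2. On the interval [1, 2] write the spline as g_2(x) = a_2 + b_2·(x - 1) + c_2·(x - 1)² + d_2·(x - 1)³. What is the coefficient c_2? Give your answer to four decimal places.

17.0667

Let σ_i = g''(x_i). Step sizes h_i = 1, 1, 1; slopes of the chords Δ_i = (y_(i+1) - y_i)/h_i = -4, -4, 10.
  1·σ_0 + 4·σ_1 + 1·σ_2 = 6(Δ_1 - Δ_0) = 0
  1·σ_1 + 4·σ_2 + 1·σ_3 = 6(Δ_2 - Δ_1) = 84
Clamped end conditions give two more equations: 2h_0·σ_0 + h_0·σ_1 = 6(Δ_0 - g'(-1)) = 12 and h_2·σ_2 + 2h_2·σ_3 = 6(g'(2) - Δ_2) = -48.
Forward elimination and back-substitution give σ_0 = 176/15, σ_1 = -172/15, σ_2 = 512/15, σ_3 = -616/15.
On [1, 2], with g_2(x) = a_2 + b_2·(x - 1) + c_2·(x - 1)² + d_2·(x - 1)³: c_2 = σ_2/2 = 256/15, d_2 = (σ_3 - σ_2)/(6h_2) = -188/15, b_2 = Δ_2 - h_2(2σ_2 + σ_3)/6 = 82/15.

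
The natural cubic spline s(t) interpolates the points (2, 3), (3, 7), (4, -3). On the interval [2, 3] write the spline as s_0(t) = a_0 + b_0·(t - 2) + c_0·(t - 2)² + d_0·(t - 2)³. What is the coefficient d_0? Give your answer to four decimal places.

-3.5000

Put m_i = s'' at the i-th knot. Here h = (1, 1) and Δ = (4, -10), so the interior equations h_(i-1)·m_(i-1) + 2(h_(i-1)+h_i)·m_i + h_i·m_(i+1) = 6(Δ_i − Δ_(i-1)) read
  1·m_0 + 4·m_1 + 1·m_2 = 6(Δ_1 - Δ_0) = -84
Natural end conditions: m_0 = m_2 = 0.
Forward elimination and back-substitution give m_0 = 0, m_1 = -21, m_2 = 0.
On [2, 3], with s_0(t) = a_0 + b_0·(t - 2) + c_0·(t - 2)² + d_0·(t - 2)³: c_0 = m_0/2 = 0, d_0 = (m_1 - m_0)/(6h_0) = -7/2, b_0 = Δ_0 - h_0(2m_0 + m_1)/6 = 15/2.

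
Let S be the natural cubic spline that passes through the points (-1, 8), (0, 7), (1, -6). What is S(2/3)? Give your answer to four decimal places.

-0.7778

With m_i denoting the second derivative at x_i, h_i = 1, 1, and Δ_i = (y_(i+1) − y_i)/h_i = -1, -13:
  1·m_0 + 4·m_1 + 1·m_2 = 6(Δ_1 - Δ_0) = -72
Natural end conditions: m_0 = m_2 = 0.
Solving the tridiagonal system: m_0 = 0, m_1 = -18, m_2 = 0.
On [0, 1], S(x) = 7 - 7·x - 9·x² + 3·x³.
With x = 2/3: S(2/3) = -7/9.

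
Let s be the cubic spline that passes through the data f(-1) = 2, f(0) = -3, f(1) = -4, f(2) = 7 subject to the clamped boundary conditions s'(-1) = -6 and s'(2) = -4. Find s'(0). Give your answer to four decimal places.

-5.4667

Put M_i = s'' at the i-th knot. Here h = (1, 1, 1) and Δ = (-5, -1, 11), so the interior equations h_(i-1)·M_(i-1) + 2(h_(i-1)+h_i)·M_i + h_i·M_(i+1) = 6(Δ_i − Δ_(i-1)) read
  1·M_0 + 4·M_1 + 1·M_2 = 6(Δ_1 - Δ_0) = 24
  1·M_1 + 4·M_2 + 1·M_3 = 6(Δ_2 - Δ_1) = 72
Clamped end conditions give two more equations: 2h_0·M_0 + h_0·M_1 = 6(Δ_0 - s'(-1)) = 6 and h_2·M_2 + 2h_2·M_3 = 6(s'(2) - Δ_2) = -90.
Solving the tridiagonal system: M_0 = 74/15, M_1 = -58/15, M_2 = 518/15, M_3 = -934/15.
On [0, 1], s'(x) = b_1 + 2c_1·x + 3d_1·x² with b_1 = Δ_1 - h_1(2M_1 + M_2)/6 = -82/15, c_1 = M_1/2 = -29/15, d_1 = (M_2 - M_1)/(6h_1) = 32/5. So s'(0) = -82/15.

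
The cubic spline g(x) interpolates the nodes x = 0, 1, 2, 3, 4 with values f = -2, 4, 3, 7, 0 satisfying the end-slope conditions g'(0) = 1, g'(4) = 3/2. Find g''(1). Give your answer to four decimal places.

-22.3214

Let m_i = g''(x_i). Step sizes h_i = 1, 1, 1, 1; slopes of the chords Δ_i = (y_(i+1) - y_i)/h_i = 6, -1, 4, -7.
  1·m_0 + 4·m_1 + 1·m_2 = 6(Δ_1 - Δ_0) = -42
  1·m_1 + 4·m_2 + 1·m_3 = 6(Δ_2 - Δ_1) = 30
  1·m_2 + 4·m_3 + 1·m_4 = 6(Δ_3 - Δ_2) = -66
Clamped end conditions give two more equations: 2h_0·m_0 + h_0·m_1 = 6(Δ_0 - g'(0)) = 30 and h_3·m_3 + 2h_3·m_4 = 6(g'(4) - Δ_3) = 51.
Hence m_0 = 1465/56, m_1 = -625/28, m_2 = 169/8, m_3 = -901/28, m_4 = 2329/56.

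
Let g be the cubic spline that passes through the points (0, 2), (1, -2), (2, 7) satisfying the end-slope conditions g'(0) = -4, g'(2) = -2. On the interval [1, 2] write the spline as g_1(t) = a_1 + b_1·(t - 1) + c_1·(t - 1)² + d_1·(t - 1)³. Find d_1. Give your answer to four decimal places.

-14.7500

Let M_i = g''(x_i). Step sizes h_i = 1, 1; slopes of the chords Δ_i = (y_(i+1) - y_i)/h_i = -4, 9.
  1·M_0 + 4·M_1 + 1·M_2 = 6(Δ_1 - Δ_0) = 78
Clamped end conditions give two more equations: 2h_0·M_0 + h_0·M_1 = 6(Δ_0 - g'(0)) = 0 and h_1·M_1 + 2h_1·M_2 = 6(g'(2) - Δ_1) = -66.
Solving: M_0 = -37/2, M_1 = 37, M_2 = -103/2.
On [1, 2], with g_1(t) = a_1 + b_1·(t - 1) + c_1·(t - 1)² + d_1·(t - 1)³: c_1 = M_1/2 = 37/2, d_1 = (M_2 - M_1)/(6h_1) = -59/4, b_1 = Δ_1 - h_1(2M_1 + M_2)/6 = 21/4.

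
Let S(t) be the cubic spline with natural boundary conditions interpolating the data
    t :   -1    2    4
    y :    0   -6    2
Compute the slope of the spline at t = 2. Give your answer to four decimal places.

Write σ_i for S''(x_i). With h_i = 3, 2 and divided differences Δ_i = -2, 4, the continuity of S' gives the tridiagonal system
  3·σ_0 + 10·σ_1 + 2·σ_2 = 6(Δ_1 - Δ_0) = 36
Natural end conditions: σ_0 = σ_2 = 0.
Hence σ_0 = 0, σ_1 = 18/5, σ_2 = 0.
On [2, 4], S'(t) = b_1 + 2c_1·(t - 2) + 3d_1·(t - 2)² with b_1 = Δ_1 - h_1(2σ_1 + σ_2)/6 = 8/5, c_1 = σ_1/2 = 9/5, d_1 = (σ_2 - σ_1)/(6h_1) = -3/10. So S'(2) = 8/5.

1.6000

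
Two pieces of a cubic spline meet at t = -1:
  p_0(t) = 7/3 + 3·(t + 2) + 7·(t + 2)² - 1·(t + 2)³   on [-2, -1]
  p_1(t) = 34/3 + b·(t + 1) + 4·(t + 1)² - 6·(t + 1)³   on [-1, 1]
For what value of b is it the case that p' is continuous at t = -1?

p_0'(t) = 3 + 14·(t + 2) - 3·(t + 2)², so p_0'(-1) = 14. On the right, p_1'(-1) = b, so b = 14.

14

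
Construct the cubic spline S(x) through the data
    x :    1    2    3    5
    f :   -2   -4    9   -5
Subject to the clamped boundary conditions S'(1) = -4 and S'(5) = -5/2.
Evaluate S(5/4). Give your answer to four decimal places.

Let σ_i = S''(x_i). Step sizes h_i = 1, 1, 2; slopes of the chords Δ_i = (y_(i+1) - y_i)/h_i = -2, 13, -7.
  1·σ_0 + 4·σ_1 + 1·σ_2 = 6(Δ_1 - Δ_0) = 90
  1·σ_1 + 6·σ_2 + 2·σ_3 = 6(Δ_2 - Δ_1) = -120
Clamped end conditions give two more equations: 2h_0·σ_0 + h_0·σ_1 = 6(Δ_0 - S'(1)) = 12 and h_2·σ_2 + 2h_2·σ_3 = 6(S'(5) - Δ_2) = 27.
Forward elimination and back-substitution give σ_0 = -237/22, σ_1 = 369/11, σ_2 = -735/22, σ_3 = 258/11.
On [1, 2], S(x) = -2 - 4·(x - 1) - 237/44·(x - 1)² + 325/44·(x - 1)³.
With (x - 1) = 1/4: S(5/4) = -9071/2816.

-3.2212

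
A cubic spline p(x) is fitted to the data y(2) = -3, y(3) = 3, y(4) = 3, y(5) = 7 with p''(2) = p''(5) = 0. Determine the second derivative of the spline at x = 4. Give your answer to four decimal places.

Write σ_i for p''(x_i). With h_i = 1, 1, 1 and divided differences Δ_i = 6, 0, 4, the continuity of p' gives the tridiagonal system
  1·σ_0 + 4·σ_1 + 1·σ_2 = 6(Δ_1 - Δ_0) = -36
  1·σ_1 + 4·σ_2 + 1·σ_3 = 6(Δ_2 - Δ_1) = 24
Natural end conditions: σ_0 = σ_3 = 0.
Solving: σ_0 = 0, σ_1 = -56/5, σ_2 = 44/5, σ_3 = 0.

8.8000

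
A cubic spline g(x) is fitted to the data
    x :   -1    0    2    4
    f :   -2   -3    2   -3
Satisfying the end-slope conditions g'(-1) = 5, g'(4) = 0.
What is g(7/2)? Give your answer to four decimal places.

-2.1841

With σ_i denoting the second derivative at x_i, h_i = 1, 2, 2, and Δ_i = (y_(i+1) − y_i)/h_i = -1, 5/2, -5/2:
  1·σ_0 + 6·σ_1 + 2·σ_2 = 6(Δ_1 - Δ_0) = 21
  2·σ_1 + 8·σ_2 + 2·σ_3 = 6(Δ_2 - Δ_1) = -30
Clamped end conditions give two more equations: 2h_0·σ_0 + h_0·σ_1 = 6(Δ_0 - g'(-1)) = -36 and h_2·σ_2 + 2h_2·σ_3 = 6(g'(4) - Δ_2) = 15.
Hence σ_0 = -530/23, σ_1 = 232/23, σ_2 = -379/46, σ_3 = 181/23.
On [2, 4], g(x) = 2 + 17/46·(x - 2) - 379/92·(x - 2)² + 247/184·(x - 2)³.
With (x - 2) = 3/2: g(7/2) = -3215/1472.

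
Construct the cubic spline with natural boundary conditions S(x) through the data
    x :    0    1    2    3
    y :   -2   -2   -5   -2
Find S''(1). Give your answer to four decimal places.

Let m_i = S''(x_i). Step sizes h_i = 1, 1, 1; slopes of the chords Δ_i = (y_(i+1) - y_i)/h_i = 0, -3, 3.
  1·m_0 + 4·m_1 + 1·m_2 = 6(Δ_1 - Δ_0) = -18
  1·m_1 + 4·m_2 + 1·m_3 = 6(Δ_2 - Δ_1) = 36
Natural end conditions: m_0 = m_3 = 0.
Solving: m_0 = 0, m_1 = -36/5, m_2 = 54/5, m_3 = 0.

-7.2000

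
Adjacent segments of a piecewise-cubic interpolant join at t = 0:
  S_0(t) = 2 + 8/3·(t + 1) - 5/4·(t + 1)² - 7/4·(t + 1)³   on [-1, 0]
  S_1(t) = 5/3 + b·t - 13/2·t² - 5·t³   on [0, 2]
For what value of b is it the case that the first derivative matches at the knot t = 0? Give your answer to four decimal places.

-5.0833

S_0'(t) = 8/3 - 5/2·(t + 1) - 21/4·(t + 1)², so S_0'(0) = -61/12. On the right, S_1'(0) = b, so b = -61/12.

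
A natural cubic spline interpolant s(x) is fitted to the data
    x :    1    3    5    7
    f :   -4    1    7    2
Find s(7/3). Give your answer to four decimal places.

-1.0370

Let M_i = s''(x_i). Step sizes h_i = 2, 2, 2; slopes of the chords Δ_i = (y_(i+1) - y_i)/h_i = 5/2, 3, -5/2.
  2·M_0 + 8·M_1 + 2·M_2 = 6(Δ_1 - Δ_0) = 3
  2·M_1 + 8·M_2 + 2·M_3 = 6(Δ_2 - Δ_1) = -33
Natural end conditions: M_0 = M_3 = 0.
Forward elimination and back-substitution give M_0 = 0, M_1 = 3/2, M_2 = -9/2, M_3 = 0.
On [1, 3], s(x) = -4 + 2·(x - 1) + 0·(x - 1)² + 1/8·(x - 1)³.
With (x - 1) = 4/3: s(7/3) = -28/27.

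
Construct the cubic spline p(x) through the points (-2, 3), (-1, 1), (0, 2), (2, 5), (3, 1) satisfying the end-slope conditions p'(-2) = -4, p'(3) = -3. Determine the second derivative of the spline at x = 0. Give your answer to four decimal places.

2.5391

Let m_i = p''(x_i). Step sizes h_i = 1, 1, 2, 1; slopes of the chords Δ_i = (y_(i+1) - y_i)/h_i = -2, 1, 3/2, -4.
  1·m_0 + 4·m_1 + 1·m_2 = 6(Δ_1 - Δ_0) = 18
  1·m_1 + 6·m_2 + 2·m_3 = 6(Δ_2 - Δ_1) = 3
  2·m_2 + 6·m_3 + 1·m_4 = 6(Δ_3 - Δ_2) = -33
Clamped end conditions give two more equations: 2h_0·m_0 + h_0·m_1 = 6(Δ_0 - p'(-2)) = 12 and h_3·m_3 + 2h_3·m_4 = 6(p'(3) - Δ_3) = 6.
Solving the tridiagonal system: m_0 = 595/128, m_1 = 173/64, m_2 = 325/128, m_3 = -239/32, m_4 = 431/64.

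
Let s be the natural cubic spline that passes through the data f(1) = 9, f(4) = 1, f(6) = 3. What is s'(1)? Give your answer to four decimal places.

Put σ_i = s'' at the i-th knot. Here h = (3, 2) and Δ = (-8/3, 1), so the interior equations h_(i-1)·σ_(i-1) + 2(h_(i-1)+h_i)·σ_i + h_i·σ_(i+1) = 6(Δ_i − Δ_(i-1)) read
  3·σ_0 + 10·σ_1 + 2·σ_2 = 6(Δ_1 - Δ_0) = 22
Natural end conditions: σ_0 = σ_2 = 0.
Forward elimination and back-substitution give σ_0 = 0, σ_1 = 11/5, σ_2 = 0.
On [1, 4], s'(x) = b_0 + 2c_0·(x - 1) + 3d_0·(x - 1)² with b_0 = Δ_0 - h_0(2σ_0 + σ_1)/6 = -113/30, c_0 = σ_0/2 = 0, d_0 = (σ_1 - σ_0)/(6h_0) = 11/90. So s'(1) = -113/30.

-3.7667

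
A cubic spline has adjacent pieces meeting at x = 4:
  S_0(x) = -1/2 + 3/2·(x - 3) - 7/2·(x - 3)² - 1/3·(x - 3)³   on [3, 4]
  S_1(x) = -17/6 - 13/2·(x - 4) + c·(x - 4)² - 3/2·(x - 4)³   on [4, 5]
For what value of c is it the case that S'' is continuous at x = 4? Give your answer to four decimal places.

S_0''(x) = -7 - 2·(x - 3), so S_0''(4) = -9. On the right, S_1''(4) = 2c, so c = -9/2.

-4.5000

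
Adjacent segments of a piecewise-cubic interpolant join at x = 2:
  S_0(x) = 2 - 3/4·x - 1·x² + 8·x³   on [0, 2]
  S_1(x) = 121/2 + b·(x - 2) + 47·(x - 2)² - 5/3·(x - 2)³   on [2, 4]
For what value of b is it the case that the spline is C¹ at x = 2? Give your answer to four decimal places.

91.2500

S_0'(x) = -3/4 - 2·x + 24·x², so S_0'(2) = 365/4. On the right, S_1'(2) = b, so b = 365/4.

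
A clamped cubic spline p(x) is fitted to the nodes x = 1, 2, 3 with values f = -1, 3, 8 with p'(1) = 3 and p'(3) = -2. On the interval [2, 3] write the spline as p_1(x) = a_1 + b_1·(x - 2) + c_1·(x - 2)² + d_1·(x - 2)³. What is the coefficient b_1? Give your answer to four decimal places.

6.5000

Write M_i for p''(x_i). With h_i = 1, 1 and divided differences Δ_i = 4, 5, the continuity of p' gives the tridiagonal system
  1·M_0 + 4·M_1 + 1·M_2 = 6(Δ_1 - Δ_0) = 6
Clamped end conditions give two more equations: 2h_0·M_0 + h_0·M_1 = 6(Δ_0 - p'(1)) = 6 and h_1·M_1 + 2h_1·M_2 = 6(p'(3) - Δ_1) = -42.
Forward elimination and back-substitution give M_0 = -1, M_1 = 8, M_2 = -25.
On [2, 3], with p_1(x) = a_1 + b_1·(x - 2) + c_1·(x - 2)² + d_1·(x - 2)³: c_1 = M_1/2 = 4, d_1 = (M_2 - M_1)/(6h_1) = -11/2, b_1 = Δ_1 - h_1(2M_1 + M_2)/6 = 13/2.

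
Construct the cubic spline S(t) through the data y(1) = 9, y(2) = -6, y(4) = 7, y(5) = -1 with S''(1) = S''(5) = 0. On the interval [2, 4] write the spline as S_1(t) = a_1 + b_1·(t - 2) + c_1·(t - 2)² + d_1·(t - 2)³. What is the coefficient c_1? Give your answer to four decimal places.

14.8125

Put M_i = S'' at the i-th knot. Here h = (1, 2, 1) and Δ = (-15, 13/2, -8), so the interior equations h_(i-1)·M_(i-1) + 2(h_(i-1)+h_i)·M_i + h_i·M_(i+1) = 6(Δ_i − Δ_(i-1)) read
  1·M_0 + 6·M_1 + 2·M_2 = 6(Δ_1 - Δ_0) = 129
  2·M_1 + 6·M_2 + 1·M_3 = 6(Δ_2 - Δ_1) = -87
Natural end conditions: M_0 = M_3 = 0.
Forward elimination and back-substitution give M_0 = 0, M_1 = 237/8, M_2 = -195/8, M_3 = 0.
On [2, 4], with S_1(t) = a_1 + b_1·(t - 2) + c_1·(t - 2)² + d_1·(t - 2)³: c_1 = M_1/2 = 237/16, d_1 = (M_2 - M_1)/(6h_1) = -9/2, b_1 = Δ_1 - h_1(2M_1 + M_2)/6 = -41/8.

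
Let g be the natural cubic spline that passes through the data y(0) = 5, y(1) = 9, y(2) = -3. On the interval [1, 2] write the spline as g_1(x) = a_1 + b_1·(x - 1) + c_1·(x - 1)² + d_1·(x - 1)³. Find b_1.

Let σ_i = g''(x_i). Step sizes h_i = 1, 1; slopes of the chords Δ_i = (y_(i+1) - y_i)/h_i = 4, -12.
  1·σ_0 + 4·σ_1 + 1·σ_2 = 6(Δ_1 - Δ_0) = -96
Natural end conditions: σ_0 = σ_2 = 0.
Solving: σ_0 = 0, σ_1 = -24, σ_2 = 0.
On [1, 2], with g_1(x) = a_1 + b_1·(x - 1) + c_1·(x - 1)² + d_1·(x - 1)³: c_1 = σ_1/2 = -12, d_1 = (σ_2 - σ_1)/(6h_1) = 4, b_1 = Δ_1 - h_1(2σ_1 + σ_2)/6 = -4.

-4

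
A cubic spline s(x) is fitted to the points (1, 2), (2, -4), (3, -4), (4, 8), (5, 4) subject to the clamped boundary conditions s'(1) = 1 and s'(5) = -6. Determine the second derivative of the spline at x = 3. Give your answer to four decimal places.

23.7500

Write σ_i for s''(x_i). With h_i = 1, 1, 1, 1 and divided differences Δ_i = -6, 0, 12, -4, the continuity of s' gives the tridiagonal system
  1·σ_0 + 4·σ_1 + 1·σ_2 = 6(Δ_1 - Δ_0) = 36
  1·σ_1 + 4·σ_2 + 1·σ_3 = 6(Δ_2 - Δ_1) = 72
  1·σ_2 + 4·σ_3 + 1·σ_4 = 6(Δ_3 - Δ_2) = -96
Clamped end conditions give two more equations: 2h_0·σ_0 + h_0·σ_1 = 6(Δ_0 - s'(1)) = -42 and h_3·σ_3 + 2h_3·σ_4 = 6(s'(5) - Δ_3) = -12.
Forward elimination and back-substitution give σ_0 = -103/4, σ_1 = 19/2, σ_2 = 95/4, σ_3 = -65/2, σ_4 = 41/4.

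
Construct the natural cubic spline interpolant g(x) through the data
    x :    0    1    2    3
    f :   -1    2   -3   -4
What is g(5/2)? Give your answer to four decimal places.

-4.1000

Put σ_i = g'' at the i-th knot. Here h = (1, 1, 1) and Δ = (3, -5, -1), so the interior equations h_(i-1)·σ_(i-1) + 2(h_(i-1)+h_i)·σ_i + h_i·σ_(i+1) = 6(Δ_i − Δ_(i-1)) read
  1·σ_0 + 4·σ_1 + 1·σ_2 = 6(Δ_1 - Δ_0) = -48
  1·σ_1 + 4·σ_2 + 1·σ_3 = 6(Δ_2 - Δ_1) = 24
Natural end conditions: σ_0 = σ_3 = 0.
Solving: σ_0 = 0, σ_1 = -72/5, σ_2 = 48/5, σ_3 = 0.
On [2, 3], g(x) = -3 - 21/5·(x - 2) + 24/5·(x - 2)² - 8/5·(x - 2)³.
With (x - 2) = 1/2: g(5/2) = -41/10.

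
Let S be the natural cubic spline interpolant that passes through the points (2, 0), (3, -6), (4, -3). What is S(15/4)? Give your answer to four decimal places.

-4.2773

Put M_i = S'' at the i-th knot. Here h = (1, 1) and Δ = (-6, 3), so the interior equations h_(i-1)·M_(i-1) + 2(h_(i-1)+h_i)·M_i + h_i·M_(i+1) = 6(Δ_i − Δ_(i-1)) read
  1·M_0 + 4·M_1 + 1·M_2 = 6(Δ_1 - Δ_0) = 54
Natural end conditions: M_0 = M_2 = 0.
Solving: M_0 = 0, M_1 = 27/2, M_2 = 0.
On [3, 4], S(x) = -6 - 3/2·(x - 3) + 27/4·(x - 3)² - 9/4·(x - 3)³.
With (x - 3) = 3/4: S(15/4) = -1095/256.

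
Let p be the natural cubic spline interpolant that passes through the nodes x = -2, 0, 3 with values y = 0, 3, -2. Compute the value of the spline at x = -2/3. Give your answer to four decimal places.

2.4691

Write m_i for p''(x_i). With h_i = 2, 3 and divided differences Δ_i = 3/2, -5/3, the continuity of p' gives the tridiagonal system
  2·m_0 + 10·m_1 + 3·m_2 = 6(Δ_1 - Δ_0) = -19
Natural end conditions: m_0 = m_2 = 0.
Solving the tridiagonal system: m_0 = 0, m_1 = -19/10, m_2 = 0.
On [-2, 0], p(x) = 0 + 32/15·(x + 2) + 0·(x + 2)² - 19/120·(x + 2)³.
With (x + 2) = 4/3: p(-2/3) = 200/81.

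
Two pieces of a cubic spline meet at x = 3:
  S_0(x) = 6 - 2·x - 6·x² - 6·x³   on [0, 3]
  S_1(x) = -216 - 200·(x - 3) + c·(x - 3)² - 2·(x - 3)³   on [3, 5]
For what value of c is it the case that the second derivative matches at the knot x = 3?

-60

S_0''(x) = -12 - 36·x, so S_0''(3) = -120. On the right, S_1''(3) = 2c, so c = -60.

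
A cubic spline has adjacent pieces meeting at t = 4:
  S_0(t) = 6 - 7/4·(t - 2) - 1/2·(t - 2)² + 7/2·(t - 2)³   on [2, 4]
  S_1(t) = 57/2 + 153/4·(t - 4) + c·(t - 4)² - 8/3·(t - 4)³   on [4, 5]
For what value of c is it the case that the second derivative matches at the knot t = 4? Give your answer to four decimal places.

20.5000

S_0''(t) = -1 + 21·(t - 2), so S_0''(4) = 41. On the right, S_1''(4) = 2c, so c = 41/2.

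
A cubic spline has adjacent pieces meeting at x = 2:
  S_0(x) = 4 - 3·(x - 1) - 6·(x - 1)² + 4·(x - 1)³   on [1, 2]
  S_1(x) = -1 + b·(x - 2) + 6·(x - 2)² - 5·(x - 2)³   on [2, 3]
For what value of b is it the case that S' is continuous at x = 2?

S_0'(x) = -3 - 12·(x - 1) + 12·(x - 1)², so S_0'(2) = -3. On the right, S_1'(2) = b, so b = -3.

-3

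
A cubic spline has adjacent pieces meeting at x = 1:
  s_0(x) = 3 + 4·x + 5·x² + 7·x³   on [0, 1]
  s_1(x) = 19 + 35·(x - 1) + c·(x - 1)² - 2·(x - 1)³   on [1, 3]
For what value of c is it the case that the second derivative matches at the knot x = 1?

s_0''(x) = 10 + 42·x, so s_0''(1) = 52. On the right, s_1''(1) = 2c, so c = 26.

26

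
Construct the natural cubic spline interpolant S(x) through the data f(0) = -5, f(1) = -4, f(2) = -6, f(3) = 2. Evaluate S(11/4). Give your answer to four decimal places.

-0.6719

Write σ_i for S''(x_i). With h_i = 1, 1, 1 and divided differences Δ_i = 1, -2, 8, the continuity of S' gives the tridiagonal system
  1·σ_0 + 4·σ_1 + 1·σ_2 = 6(Δ_1 - Δ_0) = -18
  1·σ_1 + 4·σ_2 + 1·σ_3 = 6(Δ_2 - Δ_1) = 60
Natural end conditions: σ_0 = σ_3 = 0.
Solving: σ_0 = 0, σ_1 = -44/5, σ_2 = 86/5, σ_3 = 0.
On [2, 3], S(x) = -6 + 34/15·(x - 2) + 43/5·(x - 2)² - 43/15·(x - 2)³.
With (x - 2) = 3/4: S(11/4) = -43/64.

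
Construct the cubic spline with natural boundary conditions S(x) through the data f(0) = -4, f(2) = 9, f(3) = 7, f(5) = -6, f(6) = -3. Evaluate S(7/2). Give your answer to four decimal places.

Write σ_i for S''(x_i). With h_i = 2, 1, 2, 1 and divided differences Δ_i = 13/2, -2, -13/2, 3, the continuity of S' gives the tridiagonal system
  2·σ_0 + 6·σ_1 + 1·σ_2 = 6(Δ_1 - Δ_0) = -51
  1·σ_1 + 6·σ_2 + 2·σ_3 = 6(Δ_2 - Δ_1) = -27
  2·σ_2 + 6·σ_3 + 1·σ_4 = 6(Δ_3 - Δ_2) = 57
Natural end conditions: σ_0 = σ_4 = 0.
Solving: σ_0 = 0, σ_1 = -226/31, σ_2 = -225/31, σ_3 = 739/62, σ_4 = 0.
On [3, 5], S(x) = 7 - 524/93·(x - 3) - 225/62·(x - 3)² + 1189/744·(x - 3)³.
With (x - 3) = 1/2: S(7/2) = 6895/1984.

3.4753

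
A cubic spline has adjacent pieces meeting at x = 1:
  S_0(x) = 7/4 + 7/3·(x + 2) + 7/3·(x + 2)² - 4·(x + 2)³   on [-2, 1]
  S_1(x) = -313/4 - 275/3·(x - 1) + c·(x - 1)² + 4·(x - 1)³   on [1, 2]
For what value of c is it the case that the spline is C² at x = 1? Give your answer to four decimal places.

-33.6667

S_0''(x) = 14/3 - 24·(x + 2), so S_0''(1) = -202/3. On the right, S_1''(1) = 2c, so c = -101/3.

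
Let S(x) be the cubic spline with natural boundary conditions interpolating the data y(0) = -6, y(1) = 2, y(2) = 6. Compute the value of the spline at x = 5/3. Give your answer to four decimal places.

4.9630

Let M_i = S''(x_i). Step sizes h_i = 1, 1; slopes of the chords Δ_i = (y_(i+1) - y_i)/h_i = 8, 4.
  1·M_0 + 4·M_1 + 1·M_2 = 6(Δ_1 - Δ_0) = -24
Natural end conditions: M_0 = M_2 = 0.
Solving the tridiagonal system: M_0 = 0, M_1 = -6, M_2 = 0.
On [1, 2], S(x) = 2 + 6·(x - 1) - 3·(x - 1)² + 1·(x - 1)³.
With (x - 1) = 2/3: S(5/3) = 134/27.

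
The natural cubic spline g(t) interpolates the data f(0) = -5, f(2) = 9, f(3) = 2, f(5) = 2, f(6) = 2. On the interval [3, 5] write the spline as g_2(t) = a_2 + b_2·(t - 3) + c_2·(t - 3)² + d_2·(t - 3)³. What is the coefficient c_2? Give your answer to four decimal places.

Let m_i = g''(x_i). Step sizes h_i = 2, 1, 2, 1; slopes of the chords Δ_i = (y_(i+1) - y_i)/h_i = 7, -7, 0, 0.
  2·m_0 + 6·m_1 + 1·m_2 = 6(Δ_1 - Δ_0) = -84
  1·m_1 + 6·m_2 + 2·m_3 = 6(Δ_2 - Δ_1) = 42
  2·m_2 + 6·m_3 + 1·m_4 = 6(Δ_3 - Δ_2) = 0
Natural end conditions: m_0 = m_4 = 0.
Solving: m_0 = 0, m_1 = -490/31, m_2 = 336/31, m_3 = -112/31, m_4 = 0.
On [3, 5], with g_2(t) = a_2 + b_2·(t - 3) + c_2·(t - 3)² + d_2·(t - 3)³: c_2 = m_2/2 = 168/31, d_2 = (m_3 - m_2)/(6h_2) = -112/93, b_2 = Δ_2 - h_2(2m_2 + m_3)/6 = -560/93.

5.4194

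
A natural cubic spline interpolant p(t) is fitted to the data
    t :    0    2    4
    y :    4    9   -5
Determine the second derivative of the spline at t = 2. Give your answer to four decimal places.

Put M_i = p'' at the i-th knot. Here h = (2, 2) and Δ = (5/2, -7), so the interior equations h_(i-1)·M_(i-1) + 2(h_(i-1)+h_i)·M_i + h_i·M_(i+1) = 6(Δ_i − Δ_(i-1)) read
  2·M_0 + 8·M_1 + 2·M_2 = 6(Δ_1 - Δ_0) = -57
Natural end conditions: M_0 = M_2 = 0.
Hence M_0 = 0, M_1 = -57/8, M_2 = 0.

-7.1250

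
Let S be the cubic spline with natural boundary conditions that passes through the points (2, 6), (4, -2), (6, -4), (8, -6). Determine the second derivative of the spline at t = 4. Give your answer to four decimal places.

Put M_i = S'' at the i-th knot. Here h = (2, 2, 2) and Δ = (-4, -1, -1), so the interior equations h_(i-1)·M_(i-1) + 2(h_(i-1)+h_i)·M_i + h_i·M_(i+1) = 6(Δ_i − Δ_(i-1)) read
  2·M_0 + 8·M_1 + 2·M_2 = 6(Δ_1 - Δ_0) = 18
  2·M_1 + 8·M_2 + 2·M_3 = 6(Δ_2 - Δ_1) = 0
Natural end conditions: M_0 = M_3 = 0.
Forward elimination and back-substitution give M_0 = 0, M_1 = 12/5, M_2 = -3/5, M_3 = 0.

2.4000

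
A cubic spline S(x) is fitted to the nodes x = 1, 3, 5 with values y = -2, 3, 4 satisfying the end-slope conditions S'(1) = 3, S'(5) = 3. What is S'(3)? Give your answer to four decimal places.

Write M_i for S''(x_i). With h_i = 2, 2 and divided differences Δ_i = 5/2, 1/2, the continuity of S' gives the tridiagonal system
  2·M_0 + 8·M_1 + 2·M_2 = 6(Δ_1 - Δ_0) = -12
Clamped end conditions give two more equations: 2h_0·M_0 + h_0·M_1 = 6(Δ_0 - S'(1)) = -3 and h_1·M_1 + 2h_1·M_2 = 6(S'(5) - Δ_1) = 15.
Hence M_0 = 3/4, M_1 = -3, M_2 = 21/4.
On [3, 5], S'(x) = b_1 + 2c_1·(x - 3) + 3d_1·(x - 3)² with b_1 = Δ_1 - h_1(2M_1 + M_2)/6 = 3/4, c_1 = M_1/2 = -3/2, d_1 = (M_2 - M_1)/(6h_1) = 11/16. So S'(3) = 3/4.

0.7500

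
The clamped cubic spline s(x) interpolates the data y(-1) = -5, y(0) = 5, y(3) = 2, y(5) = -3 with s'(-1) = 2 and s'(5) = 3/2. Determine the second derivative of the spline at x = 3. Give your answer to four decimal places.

With σ_i denoting the second derivative at x_i, h_i = 1, 3, 2, and Δ_i = (y_(i+1) − y_i)/h_i = 10, -1, -5/2:
  1·σ_0 + 8·σ_1 + 3·σ_2 = 6(Δ_1 - Δ_0) = -66
  3·σ_1 + 10·σ_2 + 2·σ_3 = 6(Δ_2 - Δ_1) = -9
Clamped end conditions give two more equations: 2h_0·σ_0 + h_0·σ_1 = 6(Δ_0 - s'(-1)) = 48 and h_2·σ_2 + 2h_2·σ_3 = 6(s'(5) - Δ_2) = 24.
Hence σ_0 = 395/13, σ_1 = -166/13, σ_2 = 25/13, σ_3 = 131/26.

1.9231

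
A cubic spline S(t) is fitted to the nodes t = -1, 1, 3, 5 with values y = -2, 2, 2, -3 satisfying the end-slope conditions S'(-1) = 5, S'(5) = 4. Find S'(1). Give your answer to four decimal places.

Put M_i = S'' at the i-th knot. Here h = (2, 2, 2) and Δ = (2, 0, -5/2), so the interior equations h_(i-1)·M_(i-1) + 2(h_(i-1)+h_i)·M_i + h_i·M_(i+1) = 6(Δ_i − Δ_(i-1)) read
  2·M_0 + 8·M_1 + 2·M_2 = 6(Δ_1 - Δ_0) = -12
  2·M_1 + 8·M_2 + 2·M_3 = 6(Δ_2 - Δ_1) = -15
Clamped end conditions give two more equations: 2h_0·M_0 + h_0·M_1 = 6(Δ_0 - S'(-1)) = -18 and h_2·M_2 + 2h_2·M_3 = 6(S'(5) - Δ_2) = 39.
Hence M_0 = -151/30, M_1 = 16/15, M_2 = -157/30, M_3 = 371/30.
On [1, 3], S'(t) = b_1 + 2c_1·(t - 1) + 3d_1·(t - 1)² with b_1 = Δ_1 - h_1(2M_1 + M_2)/6 = 31/30, c_1 = M_1/2 = 8/15, d_1 = (M_2 - M_1)/(6h_1) = -21/40. So S'(1) = 31/30.

1.0333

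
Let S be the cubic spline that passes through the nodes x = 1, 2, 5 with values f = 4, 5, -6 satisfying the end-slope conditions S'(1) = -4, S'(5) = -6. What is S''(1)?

18

Put M_i = S'' at the i-th knot. Here h = (1, 3) and Δ = (1, -11/3), so the interior equations h_(i-1)·M_(i-1) + 2(h_(i-1)+h_i)·M_i + h_i·M_(i+1) = 6(Δ_i − Δ_(i-1)) read
  1·M_0 + 8·M_1 + 3·M_2 = 6(Δ_1 - Δ_0) = -28
Clamped end conditions give two more equations: 2h_0·M_0 + h_0·M_1 = 6(Δ_0 - S'(1)) = 30 and h_1·M_1 + 2h_1·M_2 = 6(S'(5) - Δ_1) = -14.
Forward elimination and back-substitution give M_0 = 18, M_1 = -6, M_2 = 2/3.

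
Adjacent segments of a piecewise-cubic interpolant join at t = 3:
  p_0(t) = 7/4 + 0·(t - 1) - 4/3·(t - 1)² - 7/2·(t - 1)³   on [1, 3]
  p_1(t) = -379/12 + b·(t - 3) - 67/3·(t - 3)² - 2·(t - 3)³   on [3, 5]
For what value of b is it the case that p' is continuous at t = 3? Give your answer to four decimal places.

-47.3333

p_0'(t) = 0 - 8/3·(t - 1) - 21/2·(t - 1)², so p_0'(3) = -142/3. On the right, p_1'(3) = b, so b = -142/3.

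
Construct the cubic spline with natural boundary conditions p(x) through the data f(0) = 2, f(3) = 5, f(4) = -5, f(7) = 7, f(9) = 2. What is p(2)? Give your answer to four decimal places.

Put σ_i = p'' at the i-th knot. Here h = (3, 1, 3, 2) and Δ = (1, -10, 4, -5/2), so the interior equations h_(i-1)·σ_(i-1) + 2(h_(i-1)+h_i)·σ_i + h_i·σ_(i+1) = 6(Δ_i − Δ_(i-1)) read
  3·σ_0 + 8·σ_1 + 1·σ_2 = 6(Δ_1 - Δ_0) = -66
  1·σ_1 + 8·σ_2 + 3·σ_3 = 6(Δ_2 - Δ_1) = 84
  3·σ_2 + 10·σ_3 + 2·σ_4 = 6(Δ_3 - Δ_2) = -39
Natural end conditions: σ_0 = σ_4 = 0.
Solving the tridiagonal system: σ_0 = 0, σ_1 = -627/62, σ_2 = 462/31, σ_3 = -519/62, σ_4 = 0.
On [0, 3], p(x) = 2 + 751/124·x + 0·x² - 209/372·x³.
With x = 2: p(2) = 1789/186.

9.6183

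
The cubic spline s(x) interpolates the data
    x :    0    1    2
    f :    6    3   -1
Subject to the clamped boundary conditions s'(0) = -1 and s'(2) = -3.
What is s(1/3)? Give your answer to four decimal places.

5.3889

Let m_i = s''(x_i). Step sizes h_i = 1, 1; slopes of the chords Δ_i = (y_(i+1) - y_i)/h_i = -3, -4.
  1·m_0 + 4·m_1 + 1·m_2 = 6(Δ_1 - Δ_0) = -6
Clamped end conditions give two more equations: 2h_0·m_0 + h_0·m_1 = 6(Δ_0 - s'(0)) = -12 and h_1·m_1 + 2h_1·m_2 = 6(s'(2) - Δ_1) = 6.
Solving the tridiagonal system: m_0 = -11/2, m_1 = -1, m_2 = 7/2.
On [0, 1], s(x) = 6 - 1·x - 11/4·x² + 3/4·x³.
With x = 1/3: s(1/3) = 97/18.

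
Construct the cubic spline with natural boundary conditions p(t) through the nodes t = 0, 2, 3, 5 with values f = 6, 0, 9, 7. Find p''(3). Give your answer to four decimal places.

With M_i denoting the second derivative at x_i, h_i = 2, 1, 2, and Δ_i = (y_(i+1) − y_i)/h_i = -3, 9, -1:
  2·M_0 + 6·M_1 + 1·M_2 = 6(Δ_1 - Δ_0) = 72
  1·M_1 + 6·M_2 + 2·M_3 = 6(Δ_2 - Δ_1) = -60
Natural end conditions: M_0 = M_3 = 0.
Solving the tridiagonal system: M_0 = 0, M_1 = 492/35, M_2 = -432/35, M_3 = 0.

-12.3429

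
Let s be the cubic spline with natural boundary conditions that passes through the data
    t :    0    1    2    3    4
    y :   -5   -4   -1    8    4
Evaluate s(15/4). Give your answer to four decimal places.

With m_i denoting the second derivative at x_i, h_i = 1, 1, 1, 1, and Δ_i = (y_(i+1) − y_i)/h_i = 1, 3, 9, -4:
  1·m_0 + 4·m_1 + 1·m_2 = 6(Δ_1 - Δ_0) = 12
  1·m_1 + 4·m_2 + 1·m_3 = 6(Δ_2 - Δ_1) = 36
  1·m_2 + 4·m_3 + 1·m_4 = 6(Δ_3 - Δ_2) = -78
Natural end conditions: m_0 = m_4 = 0.
Forward elimination and back-substitution give m_0 = 0, m_1 = -3/4, m_2 = 15, m_3 = -93/4, m_4 = 0.
On [3, 4], s(t) = 8 + 15/4·(t - 3) - 93/8·(t - 3)² + 31/8·(t - 3)³.
With (t - 3) = 3/4: s(15/4) = 3025/512.

5.9082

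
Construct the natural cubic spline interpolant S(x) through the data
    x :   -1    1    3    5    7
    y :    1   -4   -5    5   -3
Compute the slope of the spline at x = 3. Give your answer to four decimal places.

3.6250

Put σ_i = S'' at the i-th knot. Here h = (2, 2, 2, 2) and Δ = (-5/2, -1/2, 5, -4), so the interior equations h_(i-1)·σ_(i-1) + 2(h_(i-1)+h_i)·σ_i + h_i·σ_(i+1) = 6(Δ_i − Δ_(i-1)) read
  2·σ_0 + 8·σ_1 + 2·σ_2 = 6(Δ_1 - Δ_0) = 12
  2·σ_1 + 8·σ_2 + 2·σ_3 = 6(Δ_2 - Δ_1) = 33
  2·σ_2 + 8·σ_3 + 2·σ_4 = 6(Δ_3 - Δ_2) = -54
Natural end conditions: σ_0 = σ_4 = 0.
Solving: σ_0 = 0, σ_1 = -3/56, σ_2 = 87/14, σ_3 = -465/56, σ_4 = 0.
On [3, 5], S'(x) = b_2 + 2c_2·(x - 3) + 3d_2·(x - 3)² with b_2 = Δ_2 - h_2(2σ_2 + σ_3)/6 = 29/8, c_2 = σ_2/2 = 87/28, d_2 = (σ_3 - σ_2)/(6h_2) = -271/224. So S'(3) = 29/8.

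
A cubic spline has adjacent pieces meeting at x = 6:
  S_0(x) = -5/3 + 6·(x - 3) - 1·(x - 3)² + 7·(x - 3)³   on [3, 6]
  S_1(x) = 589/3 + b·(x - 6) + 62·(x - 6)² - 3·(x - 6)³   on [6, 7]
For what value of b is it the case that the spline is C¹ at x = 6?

189

S_0'(x) = 6 - 2·(x - 3) + 21·(x - 3)², so S_0'(6) = 189. On the right, S_1'(6) = b, so b = 189.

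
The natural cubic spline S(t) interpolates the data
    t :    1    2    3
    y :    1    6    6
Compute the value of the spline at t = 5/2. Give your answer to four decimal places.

6.4688

Let m_i = S''(x_i). Step sizes h_i = 1, 1; slopes of the chords Δ_i = (y_(i+1) - y_i)/h_i = 5, 0.
  1·m_0 + 4·m_1 + 1·m_2 = 6(Δ_1 - Δ_0) = -30
Natural end conditions: m_0 = m_2 = 0.
Solving the tridiagonal system: m_0 = 0, m_1 = -15/2, m_2 = 0.
On [2, 3], S(t) = 6 + 5/2·(t - 2) - 15/4·(t - 2)² + 5/4·(t - 2)³.
With (t - 2) = 1/2: S(5/2) = 207/32.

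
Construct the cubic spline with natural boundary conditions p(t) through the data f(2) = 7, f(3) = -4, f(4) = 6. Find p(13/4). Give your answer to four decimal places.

-3.2227

With σ_i denoting the second derivative at x_i, h_i = 1, 1, and Δ_i = (y_(i+1) − y_i)/h_i = -11, 10:
  1·σ_0 + 4·σ_1 + 1·σ_2 = 6(Δ_1 - Δ_0) = 126
Natural end conditions: σ_0 = σ_2 = 0.
Hence σ_0 = 0, σ_1 = 63/2, σ_2 = 0.
On [3, 4], p(t) = -4 - 1/2·(t - 3) + 63/4·(t - 3)² - 21/4·(t - 3)³.
With (t - 3) = 1/4: p(13/4) = -825/256.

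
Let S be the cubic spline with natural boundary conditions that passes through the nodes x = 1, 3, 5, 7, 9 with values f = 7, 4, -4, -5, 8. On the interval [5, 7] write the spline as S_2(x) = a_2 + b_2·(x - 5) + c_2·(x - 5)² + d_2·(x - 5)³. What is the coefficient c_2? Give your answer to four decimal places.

Let M_i = S''(x_i). Step sizes h_i = 2, 2, 2, 2; slopes of the chords Δ_i = (y_(i+1) - y_i)/h_i = -3/2, -4, -1/2, 13/2.
  2·M_0 + 8·M_1 + 2·M_2 = 6(Δ_1 - Δ_0) = -15
  2·M_1 + 8·M_2 + 2·M_3 = 6(Δ_2 - Δ_1) = 21
  2·M_2 + 8·M_3 + 2·M_4 = 6(Δ_3 - Δ_2) = 42
Natural end conditions: M_0 = M_4 = 0.
Forward elimination and back-substitution give M_0 = 0, M_1 = -267/112, M_2 = 57/28, M_3 = 531/112, M_4 = 0.
On [5, 7], with S_2(x) = a_2 + b_2·(x - 5) + c_2·(x - 5)² + d_2·(x - 5)³: c_2 = M_2/2 = 57/56, d_2 = (M_3 - M_2)/(6h_2) = 101/448, b_2 = Δ_2 - h_2(2M_2 + M_3)/6 = -55/16.

1.0179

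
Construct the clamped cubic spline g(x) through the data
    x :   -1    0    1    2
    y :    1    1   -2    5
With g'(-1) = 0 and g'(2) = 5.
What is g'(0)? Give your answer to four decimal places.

Let σ_i = g''(x_i). Step sizes h_i = 1, 1, 1; slopes of the chords Δ_i = (y_(i+1) - y_i)/h_i = 0, -3, 7.
  1·σ_0 + 4·σ_1 + 1·σ_2 = 6(Δ_1 - Δ_0) = -18
  1·σ_1 + 4·σ_2 + 1·σ_3 = 6(Δ_2 - Δ_1) = 60
Clamped end conditions give two more equations: 2h_0·σ_0 + h_0·σ_1 = 6(Δ_0 - g'(-1)) = 0 and h_2·σ_2 + 2h_2·σ_3 = 6(g'(2) - Δ_2) = -12.
Forward elimination and back-substitution give σ_0 = 86/15, σ_1 = -172/15, σ_2 = 332/15, σ_3 = -256/15.
On [0, 1], g'(x) = b_1 + 2c_1·x + 3d_1·x² with b_1 = Δ_1 - h_1(2σ_1 + σ_2)/6 = -43/15, c_1 = σ_1/2 = -86/15, d_1 = (σ_2 - σ_1)/(6h_1) = 28/5. So g'(0) = -43/15.

-2.8667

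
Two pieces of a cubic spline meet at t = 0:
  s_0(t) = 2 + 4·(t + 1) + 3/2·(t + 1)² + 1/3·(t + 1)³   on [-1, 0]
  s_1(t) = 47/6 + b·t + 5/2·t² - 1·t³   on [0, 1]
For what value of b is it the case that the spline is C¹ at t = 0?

s_0'(t) = 4 + 3·(t + 1) + 1·(t + 1)², so s_0'(0) = 8. On the right, s_1'(0) = b, so b = 8.

8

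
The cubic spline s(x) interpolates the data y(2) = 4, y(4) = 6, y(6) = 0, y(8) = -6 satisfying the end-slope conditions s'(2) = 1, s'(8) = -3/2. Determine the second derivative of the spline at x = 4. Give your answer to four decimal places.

Let M_i = s''(x_i). Step sizes h_i = 2, 2, 2; slopes of the chords Δ_i = (y_(i+1) - y_i)/h_i = 1, -3, -3.
  2·M_0 + 8·M_1 + 2·M_2 = 6(Δ_1 - Δ_0) = -24
  2·M_1 + 8·M_2 + 2·M_3 = 6(Δ_2 - Δ_1) = 0
Clamped end conditions give two more equations: 2h_0·M_0 + h_0·M_1 = 6(Δ_0 - s'(2)) = 0 and h_2·M_2 + 2h_2·M_3 = 6(s'(8) - Δ_2) = 9.
Forward elimination and back-substitution give M_0 = 53/30, M_1 = -53/15, M_2 = 11/30, M_3 = 31/15.

-3.5333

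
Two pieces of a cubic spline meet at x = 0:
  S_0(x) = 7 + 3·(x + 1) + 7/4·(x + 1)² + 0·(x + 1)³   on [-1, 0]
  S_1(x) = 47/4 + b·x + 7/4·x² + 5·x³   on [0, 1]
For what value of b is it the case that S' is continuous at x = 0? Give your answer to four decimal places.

6.5000

S_0'(x) = 3 + 7/2·(x + 1) + 0·(x + 1)², so S_0'(0) = 13/2. On the right, S_1'(0) = b, so b = 13/2.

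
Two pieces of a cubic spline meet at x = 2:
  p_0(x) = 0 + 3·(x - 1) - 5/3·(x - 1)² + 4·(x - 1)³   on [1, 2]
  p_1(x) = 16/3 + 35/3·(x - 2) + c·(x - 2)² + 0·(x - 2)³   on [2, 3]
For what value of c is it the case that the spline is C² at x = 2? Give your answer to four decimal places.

p_0''(x) = -10/3 + 24·(x - 1), so p_0''(2) = 62/3. On the right, p_1''(2) = 2c, so c = 31/3.

10.3333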